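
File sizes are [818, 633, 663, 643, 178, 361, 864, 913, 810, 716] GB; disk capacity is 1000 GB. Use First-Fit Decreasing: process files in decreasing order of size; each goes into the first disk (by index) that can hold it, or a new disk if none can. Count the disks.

Sorted descending: 913, 864, 818, 810, 716, 663, 643, 633, 361, 178.
disk 1: place 913 GB, 87 GB left
disk 2: place 864 GB, 136 GB left
disk 3: place 818 GB, 182 GB left
disk 4: place 810 GB, 190 GB left
disk 5: place 716 GB, 284 GB left
disk 6: place 663 GB, 337 GB left
disk 7: place 643 GB, 357 GB left
disk 8: place 633 GB, 367 GB left
disk 8: place 361 GB, 6 GB left
disk 3: place 178 GB, 4 GB left
Final disks: [913] [864] [818,178] [810] [716] [663] [643] [633,361].

8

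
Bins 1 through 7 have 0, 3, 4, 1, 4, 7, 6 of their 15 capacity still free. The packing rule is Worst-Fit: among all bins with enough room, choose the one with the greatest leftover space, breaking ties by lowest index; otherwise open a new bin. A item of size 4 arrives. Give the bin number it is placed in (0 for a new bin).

6

Bins with room: bin 3 (4), bin 5 (4), bin 6 (7), bin 7 (6).
Most room is bin 6 with 7 free.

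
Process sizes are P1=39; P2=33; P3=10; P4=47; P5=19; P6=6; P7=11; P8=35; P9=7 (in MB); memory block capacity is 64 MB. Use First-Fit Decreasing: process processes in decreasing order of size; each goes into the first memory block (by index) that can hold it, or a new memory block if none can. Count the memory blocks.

Sorted descending: 47, 39, 35, 33, 19, 11, 10, 7, 6.
memory block 1: place 47 MB, 17 MB left
memory block 2: place 39 MB, 25 MB left
memory block 3: place 35 MB, 29 MB left
memory block 4: place 33 MB, 31 MB left
memory block 2: place 19 MB, 6 MB left
memory block 1: place 11 MB, 6 MB left
memory block 3: place 10 MB, 19 MB left
memory block 3: place 7 MB, 12 MB left
memory block 1: place 6 MB, 0 MB left

4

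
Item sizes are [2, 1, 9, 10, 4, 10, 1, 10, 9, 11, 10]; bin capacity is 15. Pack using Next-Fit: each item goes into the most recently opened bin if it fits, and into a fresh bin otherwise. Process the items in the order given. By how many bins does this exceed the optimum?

Next-Fit: [2,1,9] [10,4] [10,1] [10] [9] [11] [10] → 7 bins.
7 items exceed 7.5 (half the capacity), and no two of those can share a bin, so at least 7 bins are needed.
So 7 is already optimal.

0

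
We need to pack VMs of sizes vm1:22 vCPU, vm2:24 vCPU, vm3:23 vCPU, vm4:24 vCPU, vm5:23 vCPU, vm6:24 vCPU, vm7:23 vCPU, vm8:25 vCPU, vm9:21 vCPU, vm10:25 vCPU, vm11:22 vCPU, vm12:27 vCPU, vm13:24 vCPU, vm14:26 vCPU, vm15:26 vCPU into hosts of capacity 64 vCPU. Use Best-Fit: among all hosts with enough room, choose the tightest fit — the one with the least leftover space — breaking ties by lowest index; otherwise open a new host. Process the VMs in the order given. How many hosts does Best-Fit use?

vm1 (22 vCPU) → host 1 (remaining 42 vCPU)
vm2 (24 vCPU) → host 1 (remaining 18 vCPU)
vm3 (23 vCPU) → host 2 (remaining 41 vCPU)
vm4 (24 vCPU) → host 2 (remaining 17 vCPU)
vm5 (23 vCPU) → host 3 (remaining 41 vCPU)
vm6 (24 vCPU) → host 3 (remaining 17 vCPU)
vm7 (23 vCPU) → host 4 (remaining 41 vCPU)
vm8 (25 vCPU) → host 4 (remaining 16 vCPU)
vm9 (21 vCPU) → host 5 (remaining 43 vCPU)
vm10 (25 vCPU) → host 5 (remaining 18 vCPU)
vm11 (22 vCPU) → host 6 (remaining 42 vCPU)
vm12 (27 vCPU) → host 6 (remaining 15 vCPU)
vm13 (24 vCPU) → host 7 (remaining 40 vCPU)
vm14 (26 vCPU) → host 7 (remaining 14 vCPU)
vm15 (26 vCPU) → host 8 (remaining 38 vCPU)

8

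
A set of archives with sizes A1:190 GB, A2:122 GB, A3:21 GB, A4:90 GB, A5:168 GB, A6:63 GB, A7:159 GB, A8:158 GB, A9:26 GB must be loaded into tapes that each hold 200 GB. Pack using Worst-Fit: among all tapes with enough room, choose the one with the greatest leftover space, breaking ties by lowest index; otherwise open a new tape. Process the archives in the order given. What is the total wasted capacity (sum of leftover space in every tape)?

203

A1 (190 GB) → tape 1 (remaining 10 GB)
A2 (122 GB) → tape 2 (remaining 78 GB)
A3 (21 GB) → tape 2 (remaining 57 GB)
A4 (90 GB) → tape 3 (remaining 110 GB)
A5 (168 GB) → tape 4 (remaining 32 GB)
A6 (63 GB) → tape 3 (remaining 47 GB)
A7 (159 GB) → tape 5 (remaining 41 GB)
A8 (158 GB) → tape 6 (remaining 42 GB)
A9 (26 GB) → tape 2 (remaining 31 GB)
6 tapes × 200 GB = 1200 GB; used 997 GB; unused 203 GB.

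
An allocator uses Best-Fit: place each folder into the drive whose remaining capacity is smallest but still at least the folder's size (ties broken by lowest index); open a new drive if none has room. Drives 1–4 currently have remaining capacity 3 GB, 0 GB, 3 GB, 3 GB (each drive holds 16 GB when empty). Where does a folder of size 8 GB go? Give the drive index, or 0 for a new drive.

0

No drive has ≥ 8 GB free, so a new drive is opened.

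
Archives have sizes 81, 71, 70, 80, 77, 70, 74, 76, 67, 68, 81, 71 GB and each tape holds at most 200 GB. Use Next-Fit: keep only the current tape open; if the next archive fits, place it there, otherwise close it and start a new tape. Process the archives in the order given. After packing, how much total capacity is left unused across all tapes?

81 GB → tape 1 (remaining 119 GB)
71 GB → tape 1 (remaining 48 GB)
70 GB → tape 2 (remaining 130 GB)
80 GB → tape 2 (remaining 50 GB)
77 GB → tape 3 (remaining 123 GB)
70 GB → tape 3 (remaining 53 GB)
74 GB → tape 4 (remaining 126 GB)
76 GB → tape 4 (remaining 50 GB)
67 GB → tape 5 (remaining 133 GB)
68 GB → tape 5 (remaining 65 GB)
81 GB → tape 6 (remaining 119 GB)
71 GB → tape 6 (remaining 48 GB)
6 tapes × 200 GB = 1200 GB; used 886 GB; unused 314 GB.

314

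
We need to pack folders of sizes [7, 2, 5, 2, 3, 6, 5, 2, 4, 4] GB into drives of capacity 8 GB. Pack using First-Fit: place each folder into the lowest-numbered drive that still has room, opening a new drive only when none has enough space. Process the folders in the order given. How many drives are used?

drive 1: place 7 GB, 1 GB left
drive 2: place 2 GB, 6 GB left
drive 2: place 5 GB, 1 GB left
drive 3: place 2 GB, 6 GB left
drive 3: place 3 GB, 3 GB left
drive 4: place 6 GB, 2 GB left
drive 5: place 5 GB, 3 GB left
drive 3: place 2 GB, 1 GB left
drive 6: place 4 GB, 4 GB left
drive 6: place 4 GB, 0 GB left
Final drives: [7] [2,5] [2,3,2] [6] [5] [4,4].

6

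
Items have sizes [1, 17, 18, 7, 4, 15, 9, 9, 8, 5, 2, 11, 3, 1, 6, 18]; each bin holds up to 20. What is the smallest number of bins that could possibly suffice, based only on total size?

7

Total size = 1 + 17 + 18 + 7 + 4 + 15 + 9 + 9 + 8 + 5 + 2 + 11 + 3 + 1 + 6 + 18 = 134.
⌈134 / 20⌉ = 7.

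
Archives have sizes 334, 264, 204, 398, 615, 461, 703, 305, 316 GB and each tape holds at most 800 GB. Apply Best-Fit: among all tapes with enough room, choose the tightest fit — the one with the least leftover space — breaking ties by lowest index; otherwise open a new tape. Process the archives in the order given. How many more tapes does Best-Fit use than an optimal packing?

Best-Fit: [334,264] [204,398] [615] [461,305] [703] [316] → 6 tapes.
Total size 3600 GB; any packing needs at least ⌈3600/800⌉ = 5 tapes.
An optimal packing achieves that bound: [703] [615] [461,334] [398,316] [305,264,204] → 5 tapes.
Excess: 6 − 5 = 1.

1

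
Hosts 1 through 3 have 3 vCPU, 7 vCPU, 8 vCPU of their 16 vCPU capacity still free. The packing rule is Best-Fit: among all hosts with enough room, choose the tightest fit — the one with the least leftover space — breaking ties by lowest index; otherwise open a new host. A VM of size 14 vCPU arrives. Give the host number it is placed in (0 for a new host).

No host has ≥ 14 vCPU free, so a new host is opened.

0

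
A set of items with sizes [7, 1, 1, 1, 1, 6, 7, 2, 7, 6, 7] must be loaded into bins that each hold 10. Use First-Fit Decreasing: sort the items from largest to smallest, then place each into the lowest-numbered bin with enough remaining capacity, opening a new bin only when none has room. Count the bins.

6

Sorted descending: 7, 7, 7, 7, 6, 6, 2, 1, 1, 1, 1.
Put 7 in bin 1; 3 remain.
Put 7 in bin 2; 3 remain.
Put 7 in bin 3; 3 remain.
Put 7 in bin 4; 3 remain.
Put 6 in bin 5; 4 remain.
Put 6 in bin 6; 4 remain.
Put 2 in bin 1; 1 remain.
Put 1 in bin 1; 0 remain.
Put 1 in bin 2; 2 remain.
Put 1 in bin 2; 1 remain.
Put 1 in bin 2; 0 remain.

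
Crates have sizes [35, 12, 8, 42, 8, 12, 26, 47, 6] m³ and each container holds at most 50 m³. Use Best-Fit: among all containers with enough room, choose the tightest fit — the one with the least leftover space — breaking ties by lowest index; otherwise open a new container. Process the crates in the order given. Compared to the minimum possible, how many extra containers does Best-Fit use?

1

Best-Fit: [35,12] [8,42] [8,12,26] [47] [6] → 5 containers.
Total size 196 m³; any packing needs at least ⌈196/50⌉ = 4 containers.
An optimal packing achieves that bound: [47] [42,8] [35,8,6] [26,12,12] → 4 containers.
Excess: 5 − 4 = 1.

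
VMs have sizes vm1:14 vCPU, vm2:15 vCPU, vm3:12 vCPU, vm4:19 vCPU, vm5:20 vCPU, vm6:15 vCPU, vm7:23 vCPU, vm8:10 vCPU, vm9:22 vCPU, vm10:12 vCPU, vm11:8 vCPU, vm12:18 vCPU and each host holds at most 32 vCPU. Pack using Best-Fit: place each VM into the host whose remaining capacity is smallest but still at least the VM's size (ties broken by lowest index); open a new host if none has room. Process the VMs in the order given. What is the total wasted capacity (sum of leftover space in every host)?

vm1 (14 vCPU) → host 1 (remaining 18 vCPU)
vm2 (15 vCPU) → host 1 (remaining 3 vCPU)
vm3 (12 vCPU) → host 2 (remaining 20 vCPU)
vm4 (19 vCPU) → host 2 (remaining 1 vCPU)
vm5 (20 vCPU) → host 3 (remaining 12 vCPU)
vm6 (15 vCPU) → host 4 (remaining 17 vCPU)
vm7 (23 vCPU) → host 5 (remaining 9 vCPU)
vm8 (10 vCPU) → host 3 (remaining 2 vCPU)
vm9 (22 vCPU) → host 6 (remaining 10 vCPU)
vm10 (12 vCPU) → host 4 (remaining 5 vCPU)
vm11 (8 vCPU) → host 5 (remaining 1 vCPU)
vm12 (18 vCPU) → host 7 (remaining 14 vCPU)
7 hosts × 32 vCPU = 224 vCPU; used 188 vCPU; unused 36 vCPU.

36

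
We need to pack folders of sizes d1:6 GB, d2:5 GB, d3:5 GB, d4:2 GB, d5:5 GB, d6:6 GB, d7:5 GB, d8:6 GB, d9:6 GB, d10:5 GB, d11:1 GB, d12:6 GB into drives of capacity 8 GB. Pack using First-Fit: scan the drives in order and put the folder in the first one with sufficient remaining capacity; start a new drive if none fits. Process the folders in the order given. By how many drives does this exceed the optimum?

First-Fit: [6,2] [5,1] [5] [5] [6] [5] [6] [6] [5] [6] → 10 drives.
10 folders exceed 4 GB (half the capacity), and no two of those can share a drive, so at least 10 drives are needed.
So 10 is already optimal.

0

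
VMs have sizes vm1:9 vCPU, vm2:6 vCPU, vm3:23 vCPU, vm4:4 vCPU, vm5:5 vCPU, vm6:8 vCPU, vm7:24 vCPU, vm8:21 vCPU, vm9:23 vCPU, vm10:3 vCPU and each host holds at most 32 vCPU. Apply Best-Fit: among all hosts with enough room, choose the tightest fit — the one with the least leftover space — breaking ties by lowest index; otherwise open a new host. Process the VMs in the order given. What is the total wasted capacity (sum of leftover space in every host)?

vm1 (9 vCPU) → host 1 (remaining 23 vCPU)
vm2 (6 vCPU) → host 1 (remaining 17 vCPU)
vm3 (23 vCPU) → host 2 (remaining 9 vCPU)
vm4 (4 vCPU) → host 2 (remaining 5 vCPU)
vm5 (5 vCPU) → host 2 (remaining 0 vCPU)
vm6 (8 vCPU) → host 1 (remaining 9 vCPU)
vm7 (24 vCPU) → host 3 (remaining 8 vCPU)
vm8 (21 vCPU) → host 4 (remaining 11 vCPU)
vm9 (23 vCPU) → host 5 (remaining 9 vCPU)
vm10 (3 vCPU) → host 3 (remaining 5 vCPU)
5 hosts × 32 vCPU = 160 vCPU; used 126 vCPU; unused 34 vCPU.

34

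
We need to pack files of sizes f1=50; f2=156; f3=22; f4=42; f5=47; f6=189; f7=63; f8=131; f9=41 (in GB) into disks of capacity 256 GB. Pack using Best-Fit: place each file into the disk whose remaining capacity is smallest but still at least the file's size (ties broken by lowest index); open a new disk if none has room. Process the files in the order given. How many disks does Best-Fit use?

4 disks

Put f1 (50 GB) in disk 1; 206 GB remain.
Put f2 (156 GB) in disk 1; 50 GB remain.
Put f3 (22 GB) in disk 1; 28 GB remain.
Put f4 (42 GB) in disk 2; 214 GB remain.
Put f5 (47 GB) in disk 2; 167 GB remain.
Put f6 (189 GB) in disk 3; 67 GB remain.
Put f7 (63 GB) in disk 3; 4 GB remain.
Put f8 (131 GB) in disk 2; 36 GB remain.
Put f9 (41 GB) in disk 4; 215 GB remain.
Final disks: [50,156,22] [42,47,131] [189,63] [41].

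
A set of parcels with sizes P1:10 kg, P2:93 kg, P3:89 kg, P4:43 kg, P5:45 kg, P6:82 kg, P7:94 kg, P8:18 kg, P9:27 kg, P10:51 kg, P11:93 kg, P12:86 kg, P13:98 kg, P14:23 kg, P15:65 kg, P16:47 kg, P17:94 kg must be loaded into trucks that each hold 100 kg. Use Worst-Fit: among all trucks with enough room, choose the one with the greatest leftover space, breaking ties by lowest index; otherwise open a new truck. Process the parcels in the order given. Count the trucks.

12 trucks

Put P1 (10 kg) in truck 1; 90 kg remain.
Put P2 (93 kg) in truck 2; 7 kg remain.
Put P3 (89 kg) in truck 1; 1 kg remain.
Put P4 (43 kg) in truck 3; 57 kg remain.
Put P5 (45 kg) in truck 3; 12 kg remain.
Put P6 (82 kg) in truck 4; 18 kg remain.
Put P7 (94 kg) in truck 5; 6 kg remain.
Put P8 (18 kg) in truck 4; 0 kg remain.
Put P9 (27 kg) in truck 6; 73 kg remain.
Put P10 (51 kg) in truck 6; 22 kg remain.
Put P11 (93 kg) in truck 7; 7 kg remain.
Put P12 (86 kg) in truck 8; 14 kg remain.
Put P13 (98 kg) in truck 9; 2 kg remain.
Put P14 (23 kg) in truck 10; 77 kg remain.
Put P15 (65 kg) in truck 10; 12 kg remain.
Put P16 (47 kg) in truck 11; 53 kg remain.
Put P17 (94 kg) in truck 12; 6 kg remain.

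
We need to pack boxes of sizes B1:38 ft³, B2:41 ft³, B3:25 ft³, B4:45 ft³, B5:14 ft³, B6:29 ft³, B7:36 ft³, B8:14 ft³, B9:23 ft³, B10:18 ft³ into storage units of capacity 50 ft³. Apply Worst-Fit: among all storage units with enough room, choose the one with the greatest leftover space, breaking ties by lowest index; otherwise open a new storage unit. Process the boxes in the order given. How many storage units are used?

7

Put B1 (38 ft³) in storage unit 1; 12 ft³ remain.
Put B2 (41 ft³) in storage unit 2; 9 ft³ remain.
Put B3 (25 ft³) in storage unit 3; 25 ft³ remain.
Put B4 (45 ft³) in storage unit 4; 5 ft³ remain.
Put B5 (14 ft³) in storage unit 3; 11 ft³ remain.
Put B6 (29 ft³) in storage unit 5; 21 ft³ remain.
Put B7 (36 ft³) in storage unit 6; 14 ft³ remain.
Put B8 (14 ft³) in storage unit 5; 7 ft³ remain.
Put B9 (23 ft³) in storage unit 7; 27 ft³ remain.
Put B10 (18 ft³) in storage unit 7; 9 ft³ remain.
Final storage units: [38] [41] [25,14] [45] [29,14] [36] [23,18].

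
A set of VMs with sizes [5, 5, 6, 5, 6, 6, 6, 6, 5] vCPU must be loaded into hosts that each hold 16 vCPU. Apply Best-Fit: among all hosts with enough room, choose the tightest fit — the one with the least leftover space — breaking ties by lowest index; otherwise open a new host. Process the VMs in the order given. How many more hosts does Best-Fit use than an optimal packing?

Best-Fit: [5,5,6] [5,6,5] [6,6] [6] → 4 hosts.
Total size 50 vCPU; any packing needs at least ⌈50/16⌉ = 4 hosts.
So 4 is already optimal.

0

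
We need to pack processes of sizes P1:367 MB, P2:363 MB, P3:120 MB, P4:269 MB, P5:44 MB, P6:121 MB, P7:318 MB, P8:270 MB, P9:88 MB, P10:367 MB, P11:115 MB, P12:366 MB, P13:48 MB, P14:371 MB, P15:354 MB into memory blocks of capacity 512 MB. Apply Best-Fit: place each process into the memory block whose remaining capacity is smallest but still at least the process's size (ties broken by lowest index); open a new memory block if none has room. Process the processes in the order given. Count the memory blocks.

9

memory block 1: place P1 (367 MB), 145 MB left
memory block 2: place P2 (363 MB), 149 MB left
memory block 1: place P3 (120 MB), 25 MB left
memory block 3: place P4 (269 MB), 243 MB left
memory block 2: place P5 (44 MB), 105 MB left
memory block 3: place P6 (121 MB), 122 MB left
memory block 4: place P7 (318 MB), 194 MB left
memory block 5: place P8 (270 MB), 242 MB left
memory block 2: place P9 (88 MB), 17 MB left
memory block 6: place P10 (367 MB), 145 MB left
memory block 3: place P11 (115 MB), 7 MB left
memory block 7: place P12 (366 MB), 146 MB left
memory block 6: place P13 (48 MB), 97 MB left
memory block 8: place P14 (371 MB), 141 MB left
memory block 9: place P15 (354 MB), 158 MB left
Final memory blocks: [367,120] [363,44,88] [269,121,115] [318] [270] [367,48] [366] [371] [354].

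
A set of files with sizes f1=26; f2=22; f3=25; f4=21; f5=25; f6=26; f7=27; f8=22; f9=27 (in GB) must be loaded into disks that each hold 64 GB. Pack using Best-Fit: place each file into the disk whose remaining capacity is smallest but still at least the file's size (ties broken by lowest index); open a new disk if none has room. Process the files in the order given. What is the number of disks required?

5

Put f1 (26 GB) in disk 1; 38 GB remain.
Put f2 (22 GB) in disk 1; 16 GB remain.
Put f3 (25 GB) in disk 2; 39 GB remain.
Put f4 (21 GB) in disk 2; 18 GB remain.
Put f5 (25 GB) in disk 3; 39 GB remain.
Put f6 (26 GB) in disk 3; 13 GB remain.
Put f7 (27 GB) in disk 4; 37 GB remain.
Put f8 (22 GB) in disk 4; 15 GB remain.
Put f9 (27 GB) in disk 5; 37 GB remain.
Final disks: [26,22] [25,21] [25,26] [27,22] [27].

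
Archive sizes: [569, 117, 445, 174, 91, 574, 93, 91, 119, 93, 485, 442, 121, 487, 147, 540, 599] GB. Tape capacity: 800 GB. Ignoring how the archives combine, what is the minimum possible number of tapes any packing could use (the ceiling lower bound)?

Total size = 569 + 117 + 445 + 174 + 91 + 574 + 93 + 91 + 119 + 93 + 485 + 442 + 121 + 487 + 147 + 540 + 599 = 5187 GB.
⌈5187 / 800⌉ = 7.

7 tapes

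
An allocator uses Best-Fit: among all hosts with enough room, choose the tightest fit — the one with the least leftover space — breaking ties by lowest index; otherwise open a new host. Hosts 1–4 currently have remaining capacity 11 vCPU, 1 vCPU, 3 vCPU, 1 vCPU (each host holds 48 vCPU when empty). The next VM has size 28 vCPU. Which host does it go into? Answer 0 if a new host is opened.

No host has ≥ 28 vCPU free, so a new host is opened.

0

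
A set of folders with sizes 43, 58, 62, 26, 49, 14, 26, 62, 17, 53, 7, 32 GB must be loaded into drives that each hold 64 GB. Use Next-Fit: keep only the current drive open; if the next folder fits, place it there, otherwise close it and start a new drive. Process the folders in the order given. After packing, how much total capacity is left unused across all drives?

43 GB → drive 1 (remaining 21 GB)
58 GB → drive 2 (remaining 6 GB)
62 GB → drive 3 (remaining 2 GB)
26 GB → drive 4 (remaining 38 GB)
49 GB → drive 5 (remaining 15 GB)
14 GB → drive 5 (remaining 1 GB)
26 GB → drive 6 (remaining 38 GB)
62 GB → drive 7 (remaining 2 GB)
17 GB → drive 8 (remaining 47 GB)
53 GB → drive 9 (remaining 11 GB)
7 GB → drive 9 (remaining 4 GB)
32 GB → drive 10 (remaining 32 GB)
10 drives × 64 GB = 640 GB; used 449 GB; unused 191 GB.

191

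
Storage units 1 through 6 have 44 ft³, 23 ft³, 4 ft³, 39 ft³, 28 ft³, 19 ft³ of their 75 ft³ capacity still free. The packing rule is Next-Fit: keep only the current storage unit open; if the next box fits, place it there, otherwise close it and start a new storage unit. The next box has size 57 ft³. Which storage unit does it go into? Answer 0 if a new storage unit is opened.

Next-Fit only looks at storage unit 6, which has 19 ft³ free.
57 ft³ does not fit, so a new storage unit is opened.

0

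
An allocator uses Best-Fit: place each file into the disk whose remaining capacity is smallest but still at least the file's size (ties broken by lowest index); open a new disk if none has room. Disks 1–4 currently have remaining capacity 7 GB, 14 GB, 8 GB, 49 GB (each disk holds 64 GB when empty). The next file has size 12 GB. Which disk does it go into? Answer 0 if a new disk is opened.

2

Disks with room: disk 2 (14 GB), disk 4 (49 GB).
Tightest fit is disk 2 with 14 GB free.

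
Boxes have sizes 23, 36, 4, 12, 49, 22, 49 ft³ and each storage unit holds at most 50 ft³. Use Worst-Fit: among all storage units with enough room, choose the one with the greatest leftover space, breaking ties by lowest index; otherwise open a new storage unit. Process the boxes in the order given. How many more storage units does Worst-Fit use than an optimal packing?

Worst-Fit: [23,4,12] [36] [49] [22] [49] → 5 storage units.
Total size 195 ft³; any packing needs at least ⌈195/50⌉ = 4 storage units.
An optimal packing achieves that bound: [49] [49] [36,12] [23,22,4] → 4 storage units.
Excess: 5 − 4 = 1.

1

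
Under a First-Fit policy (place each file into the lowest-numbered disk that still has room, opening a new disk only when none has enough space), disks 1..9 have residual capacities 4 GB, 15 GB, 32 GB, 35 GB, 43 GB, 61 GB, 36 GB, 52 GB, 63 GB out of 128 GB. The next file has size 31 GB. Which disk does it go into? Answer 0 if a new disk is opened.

Disks with room: disk 3 (32 GB), disk 4 (35 GB), disk 5 (43 GB), disk 6 (61 GB), disk 7 (36 GB), disk 8 (52 GB), disk 9 (63 GB).
The first with room is disk 3.

3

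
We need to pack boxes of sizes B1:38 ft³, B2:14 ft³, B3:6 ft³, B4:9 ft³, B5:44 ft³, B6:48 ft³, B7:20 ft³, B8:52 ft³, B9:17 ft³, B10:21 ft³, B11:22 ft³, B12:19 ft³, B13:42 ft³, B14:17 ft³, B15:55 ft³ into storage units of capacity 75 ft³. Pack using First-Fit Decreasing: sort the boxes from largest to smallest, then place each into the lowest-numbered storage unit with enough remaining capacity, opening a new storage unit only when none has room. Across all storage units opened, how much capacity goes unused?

Sorted descending: 55, 52, 48, 44, 42, 38, 22, 21, 20, 19, 17, 17, 14, 9, 6.
Put 55 ft³ in storage unit 1; 20 ft³ remain.
Put 52 ft³ in storage unit 2; 23 ft³ remain.
Put 48 ft³ in storage unit 3; 27 ft³ remain.
Put 44 ft³ in storage unit 4; 31 ft³ remain.
Put 42 ft³ in storage unit 5; 33 ft³ remain.
Put 38 ft³ in storage unit 6; 37 ft³ remain.
Put 22 ft³ in storage unit 2; 1 ft³ remain.
Put 21 ft³ in storage unit 3; 6 ft³ remain.
Put 20 ft³ in storage unit 1; 0 ft³ remain.
Put 19 ft³ in storage unit 4; 12 ft³ remain.
Put 17 ft³ in storage unit 5; 16 ft³ remain.
Put 17 ft³ in storage unit 6; 20 ft³ remain.
Put 14 ft³ in storage unit 5; 2 ft³ remain.
Put 9 ft³ in storage unit 4; 3 ft³ remain.
Put 6 ft³ in storage unit 3; 0 ft³ remain.
6 storage units × 75 ft³ = 450 ft³; used 424 ft³; unused 26 ft³.

26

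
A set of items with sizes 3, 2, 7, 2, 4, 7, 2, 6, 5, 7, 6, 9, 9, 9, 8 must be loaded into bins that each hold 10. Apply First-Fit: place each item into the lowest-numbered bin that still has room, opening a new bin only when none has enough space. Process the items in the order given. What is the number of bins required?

11 bins

3 → bin 1 (remaining 7)
2 → bin 1 (remaining 5)
7 → bin 2 (remaining 3)
2 → bin 1 (remaining 3)
4 → bin 3 (remaining 6)
7 → bin 4 (remaining 3)
2 → bin 1 (remaining 1)
6 → bin 3 (remaining 0)
5 → bin 5 (remaining 5)
7 → bin 6 (remaining 3)
6 → bin 7 (remaining 4)
9 → bin 8 (remaining 1)
9 → bin 9 (remaining 1)
9 → bin 10 (remaining 1)
8 → bin 11 (remaining 2)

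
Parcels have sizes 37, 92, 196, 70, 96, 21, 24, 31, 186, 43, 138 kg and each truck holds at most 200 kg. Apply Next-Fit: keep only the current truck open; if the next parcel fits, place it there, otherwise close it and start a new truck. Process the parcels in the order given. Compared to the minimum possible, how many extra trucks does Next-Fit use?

Next-Fit: [37,92] [196] [70,96,21] [24,31] [186] [43,138] → 6 trucks.
Total size 934 kg; any packing needs at least ⌈934/200⌉ = 5 trucks.
An optimal packing achieves that bound: [196] [186] [138,43] [96,92] [70,37,31,24,21] → 5 trucks.
Excess: 6 − 5 = 1.

1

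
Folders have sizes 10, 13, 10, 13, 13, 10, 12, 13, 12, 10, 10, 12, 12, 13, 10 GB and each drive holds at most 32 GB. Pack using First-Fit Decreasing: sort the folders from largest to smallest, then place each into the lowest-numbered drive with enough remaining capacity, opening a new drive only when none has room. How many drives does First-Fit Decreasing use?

Sorted descending: 13, 13, 13, 13, 13, 12, 12, 12, 12, 10, 10, 10, 10, 10, 10.
13 GB → drive 1 (remaining 19 GB)
13 GB → drive 1 (remaining 6 GB)
13 GB → drive 2 (remaining 19 GB)
13 GB → drive 2 (remaining 6 GB)
13 GB → drive 3 (remaining 19 GB)
12 GB → drive 3 (remaining 7 GB)
12 GB → drive 4 (remaining 20 GB)
12 GB → drive 4 (remaining 8 GB)
12 GB → drive 5 (remaining 20 GB)
10 GB → drive 5 (remaining 10 GB)
10 GB → drive 5 (remaining 0 GB)
10 GB → drive 6 (remaining 22 GB)
10 GB → drive 6 (remaining 12 GB)
10 GB → drive 6 (remaining 2 GB)
10 GB → drive 7 (remaining 22 GB)

7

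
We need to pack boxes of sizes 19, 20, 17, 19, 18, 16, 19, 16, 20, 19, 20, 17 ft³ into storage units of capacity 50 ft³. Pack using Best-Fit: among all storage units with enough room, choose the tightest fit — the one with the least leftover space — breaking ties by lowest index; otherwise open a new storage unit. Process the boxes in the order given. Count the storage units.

Put 19 ft³ in storage unit 1; 31 ft³ remain.
Put 20 ft³ in storage unit 1; 11 ft³ remain.
Put 17 ft³ in storage unit 2; 33 ft³ remain.
Put 19 ft³ in storage unit 2; 14 ft³ remain.
Put 18 ft³ in storage unit 3; 32 ft³ remain.
Put 16 ft³ in storage unit 3; 16 ft³ remain.
Put 19 ft³ in storage unit 4; 31 ft³ remain.
Put 16 ft³ in storage unit 3; 0 ft³ remain.
Put 20 ft³ in storage unit 4; 11 ft³ remain.
Put 19 ft³ in storage unit 5; 31 ft³ remain.
Put 20 ft³ in storage unit 5; 11 ft³ remain.
Put 17 ft³ in storage unit 6; 33 ft³ remain.

6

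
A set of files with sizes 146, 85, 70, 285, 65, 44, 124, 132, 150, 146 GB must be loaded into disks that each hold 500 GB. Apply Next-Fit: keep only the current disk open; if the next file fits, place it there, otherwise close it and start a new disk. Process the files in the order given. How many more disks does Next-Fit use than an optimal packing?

1

Next-Fit: [146,85,70] [285,65,44] [124,132,150] [146] → 4 disks.
Total size 1247 GB; any packing needs at least ⌈1247/500⌉ = 3 disks.
An optimal packing achieves that bound: [285,150,65] [146,146,132,70] [124,85,44] → 3 disks.
Excess: 4 − 3 = 1.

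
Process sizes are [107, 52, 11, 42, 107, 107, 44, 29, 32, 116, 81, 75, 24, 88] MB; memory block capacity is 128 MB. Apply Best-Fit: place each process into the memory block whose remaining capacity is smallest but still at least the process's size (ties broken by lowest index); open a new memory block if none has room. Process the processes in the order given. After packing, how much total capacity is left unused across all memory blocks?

237

Put 107 MB in memory block 1; 21 MB remain.
Put 52 MB in memory block 2; 76 MB remain.
Put 11 MB in memory block 1; 10 MB remain.
Put 42 MB in memory block 2; 34 MB remain.
Put 107 MB in memory block 3; 21 MB remain.
Put 107 MB in memory block 4; 21 MB remain.
Put 44 MB in memory block 5; 84 MB remain.
Put 29 MB in memory block 2; 5 MB remain.
Put 32 MB in memory block 5; 52 MB remain.
Put 116 MB in memory block 6; 12 MB remain.
Put 81 MB in memory block 7; 47 MB remain.
Put 75 MB in memory block 8; 53 MB remain.
Put 24 MB in memory block 7; 23 MB remain.
Put 88 MB in memory block 9; 40 MB remain.
9 memory blocks × 128 MB = 1152 MB; used 915 MB; unused 237 MB.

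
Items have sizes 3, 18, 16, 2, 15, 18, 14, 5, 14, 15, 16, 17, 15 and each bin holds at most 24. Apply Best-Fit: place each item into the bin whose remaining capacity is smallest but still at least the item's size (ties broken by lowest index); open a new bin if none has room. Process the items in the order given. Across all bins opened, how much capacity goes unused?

bin 1: place 3, 21 left
bin 1: place 18, 3 left
bin 2: place 16, 8 left
bin 1: place 2, 1 left
bin 3: place 15, 9 left
bin 4: place 18, 6 left
bin 5: place 14, 10 left
bin 4: place 5, 1 left
bin 6: place 14, 10 left
bin 7: place 15, 9 left
bin 8: place 16, 8 left
bin 9: place 17, 7 left
bin 10: place 15, 9 left
10 bins × 24 = 240; used 168; unused 72.

72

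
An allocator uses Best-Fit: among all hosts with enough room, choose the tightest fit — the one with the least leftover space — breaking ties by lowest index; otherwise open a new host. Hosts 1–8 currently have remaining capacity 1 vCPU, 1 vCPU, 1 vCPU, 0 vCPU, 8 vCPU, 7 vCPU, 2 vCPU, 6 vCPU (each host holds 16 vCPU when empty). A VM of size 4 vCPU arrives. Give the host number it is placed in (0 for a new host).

8

Hosts with room: host 5 (8 vCPU), host 6 (7 vCPU), host 8 (6 vCPU).
Tightest fit is host 8 with 6 vCPU free.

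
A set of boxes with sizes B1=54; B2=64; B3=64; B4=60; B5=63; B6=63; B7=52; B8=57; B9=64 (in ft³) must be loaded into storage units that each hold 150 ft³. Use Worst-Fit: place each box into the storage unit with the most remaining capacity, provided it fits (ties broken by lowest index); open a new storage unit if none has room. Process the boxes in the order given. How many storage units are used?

5

Put B1 (54 ft³) in storage unit 1; 96 ft³ remain.
Put B2 (64 ft³) in storage unit 1; 32 ft³ remain.
Put B3 (64 ft³) in storage unit 2; 86 ft³ remain.
Put B4 (60 ft³) in storage unit 2; 26 ft³ remain.
Put B5 (63 ft³) in storage unit 3; 87 ft³ remain.
Put B6 (63 ft³) in storage unit 3; 24 ft³ remain.
Put B7 (52 ft³) in storage unit 4; 98 ft³ remain.
Put B8 (57 ft³) in storage unit 4; 41 ft³ remain.
Put B9 (64 ft³) in storage unit 5; 86 ft³ remain.
Final storage units: [54,64] [64,60] [63,63] [52,57] [64].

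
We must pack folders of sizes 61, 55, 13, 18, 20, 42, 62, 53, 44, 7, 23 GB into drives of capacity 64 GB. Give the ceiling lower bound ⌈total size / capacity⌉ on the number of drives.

7 drives

Total size = 61 + 55 + 13 + 18 + 20 + 42 + 62 + 53 + 44 + 7 + 23 = 398 GB.
⌈398 / 64⌉ = 7.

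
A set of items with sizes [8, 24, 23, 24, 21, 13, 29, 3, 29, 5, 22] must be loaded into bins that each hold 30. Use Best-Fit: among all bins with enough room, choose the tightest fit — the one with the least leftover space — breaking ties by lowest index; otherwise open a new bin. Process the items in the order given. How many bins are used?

bin 1: place 8, 22 left
bin 2: place 24, 6 left
bin 3: place 23, 7 left
bin 4: place 24, 6 left
bin 1: place 21, 1 left
bin 5: place 13, 17 left
bin 6: place 29, 1 left
bin 2: place 3, 3 left
bin 7: place 29, 1 left
bin 4: place 5, 1 left
bin 8: place 22, 8 left

8 bins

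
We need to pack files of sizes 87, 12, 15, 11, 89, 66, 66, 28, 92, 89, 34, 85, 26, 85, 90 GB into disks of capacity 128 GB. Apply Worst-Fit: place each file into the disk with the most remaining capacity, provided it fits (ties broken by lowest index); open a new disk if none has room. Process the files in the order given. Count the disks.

disk 1: place 87 GB, 41 GB left
disk 1: place 12 GB, 29 GB left
disk 1: place 15 GB, 14 GB left
disk 1: place 11 GB, 3 GB left
disk 2: place 89 GB, 39 GB left
disk 3: place 66 GB, 62 GB left
disk 4: place 66 GB, 62 GB left
disk 3: place 28 GB, 34 GB left
disk 5: place 92 GB, 36 GB left
disk 6: place 89 GB, 39 GB left
disk 4: place 34 GB, 28 GB left
disk 7: place 85 GB, 43 GB left
disk 7: place 26 GB, 17 GB left
disk 8: place 85 GB, 43 GB left
disk 9: place 90 GB, 38 GB left
Final disks: [87,12,15,11] [89] [66,28] [66,34] [92] [89] [85,26] [85] [90].

9 disks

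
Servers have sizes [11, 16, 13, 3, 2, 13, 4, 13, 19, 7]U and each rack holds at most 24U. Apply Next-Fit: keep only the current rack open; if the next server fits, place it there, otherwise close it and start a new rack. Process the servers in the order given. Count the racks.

rack 1: place 11U, 13U left
rack 2: place 16U, 8U left
rack 3: place 13U, 11U left
rack 3: place 3U, 8U left
rack 3: place 2U, 6U left
rack 4: place 13U, 11U left
rack 4: place 4U, 7U left
rack 5: place 13U, 11U left
rack 6: place 19U, 5U left
rack 7: place 7U, 17U left

7 racks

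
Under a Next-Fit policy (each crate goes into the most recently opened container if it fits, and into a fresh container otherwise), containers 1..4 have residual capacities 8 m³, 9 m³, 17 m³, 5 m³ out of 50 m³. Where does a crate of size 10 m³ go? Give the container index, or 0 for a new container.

Next-Fit only looks at container 4, which has 5 m³ free.
10 m³ does not fit, so a new container is opened.

0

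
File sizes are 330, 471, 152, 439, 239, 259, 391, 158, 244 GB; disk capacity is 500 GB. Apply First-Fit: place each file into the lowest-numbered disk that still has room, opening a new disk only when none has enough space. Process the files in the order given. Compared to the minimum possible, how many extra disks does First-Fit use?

0

First-Fit: [330,152] [471] [439] [239,259] [391] [158,244] → 6 disks.
Total size 2683 GB; any packing needs at least ⌈2683/500⌉ = 6 disks.
So 6 is already optimal.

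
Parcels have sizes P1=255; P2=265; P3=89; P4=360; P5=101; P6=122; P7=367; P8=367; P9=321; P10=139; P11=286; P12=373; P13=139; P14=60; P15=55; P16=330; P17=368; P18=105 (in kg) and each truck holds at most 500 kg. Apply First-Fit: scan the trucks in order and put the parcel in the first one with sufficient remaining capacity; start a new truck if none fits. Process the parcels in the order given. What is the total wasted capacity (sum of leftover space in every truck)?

Put P1 (255 kg) in truck 1; 245 kg remain.
Put P2 (265 kg) in truck 2; 235 kg remain.
Put P3 (89 kg) in truck 1; 156 kg remain.
Put P4 (360 kg) in truck 3; 140 kg remain.
Put P5 (101 kg) in truck 1; 55 kg remain.
Put P6 (122 kg) in truck 2; 113 kg remain.
Put P7 (367 kg) in truck 4; 133 kg remain.
Put P8 (367 kg) in truck 5; 133 kg remain.
Put P9 (321 kg) in truck 6; 179 kg remain.
Put P10 (139 kg) in truck 3; 1 kg remain.
Put P11 (286 kg) in truck 7; 214 kg remain.
Put P12 (373 kg) in truck 8; 127 kg remain.
Put P13 (139 kg) in truck 6; 40 kg remain.
Put P14 (60 kg) in truck 2; 53 kg remain.
Put P15 (55 kg) in truck 1; 0 kg remain.
Put P16 (330 kg) in truck 9; 170 kg remain.
Put P17 (368 kg) in truck 10; 132 kg remain.
Put P18 (105 kg) in truck 4; 28 kg remain.
10 trucks × 500 kg = 5000 kg; used 4102 kg; unused 898 kg.

898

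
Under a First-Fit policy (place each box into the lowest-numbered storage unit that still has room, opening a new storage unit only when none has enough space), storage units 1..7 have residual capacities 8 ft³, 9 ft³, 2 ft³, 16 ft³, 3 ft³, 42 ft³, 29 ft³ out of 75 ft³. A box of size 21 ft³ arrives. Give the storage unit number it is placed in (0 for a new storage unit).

6

Storage units with room: storage unit 6 (42 ft³), storage unit 7 (29 ft³).
The first with room is storage unit 6.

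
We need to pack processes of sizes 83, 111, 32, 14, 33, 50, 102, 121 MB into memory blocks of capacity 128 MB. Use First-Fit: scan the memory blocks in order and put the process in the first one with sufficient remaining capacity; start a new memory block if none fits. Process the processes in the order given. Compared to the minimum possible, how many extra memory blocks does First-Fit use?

0

First-Fit: [83,32] [111,14] [33,50] [102] [121] → 5 memory blocks.
Total size 546 MB; any packing needs at least ⌈546/128⌉ = 5 memory blocks.
So 5 is already optimal.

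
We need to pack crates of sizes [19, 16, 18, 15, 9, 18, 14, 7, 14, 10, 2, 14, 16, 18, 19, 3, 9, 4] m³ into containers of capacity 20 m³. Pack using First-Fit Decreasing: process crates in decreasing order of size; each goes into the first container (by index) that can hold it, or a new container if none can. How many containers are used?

Sorted descending: 19, 19, 18, 18, 18, 16, 16, 15, 14, 14, 14, 10, 9, 9, 7, 4, 3, 2.
Put 19 m³ in container 1; 1 m³ remain.
Put 19 m³ in container 2; 1 m³ remain.
Put 18 m³ in container 3; 2 m³ remain.
Put 18 m³ in container 4; 2 m³ remain.
Put 18 m³ in container 5; 2 m³ remain.
Put 16 m³ in container 6; 4 m³ remain.
Put 16 m³ in container 7; 4 m³ remain.
Put 15 m³ in container 8; 5 m³ remain.
Put 14 m³ in container 9; 6 m³ remain.
Put 14 m³ in container 10; 6 m³ remain.
Put 14 m³ in container 11; 6 m³ remain.
Put 10 m³ in container 12; 10 m³ remain.
Put 9 m³ in container 12; 1 m³ remain.
Put 9 m³ in container 13; 11 m³ remain.
Put 7 m³ in container 13; 4 m³ remain.
Put 4 m³ in container 6; 0 m³ remain.
Put 3 m³ in container 7; 1 m³ remain.
Put 2 m³ in container 3; 0 m³ remain.

13 containers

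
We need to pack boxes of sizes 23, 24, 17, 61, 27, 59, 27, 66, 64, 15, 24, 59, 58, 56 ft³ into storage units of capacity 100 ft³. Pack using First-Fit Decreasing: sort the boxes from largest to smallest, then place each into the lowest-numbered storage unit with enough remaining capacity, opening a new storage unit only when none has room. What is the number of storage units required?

7 storage units

Sorted descending: 66, 64, 61, 59, 59, 58, 56, 27, 27, 24, 24, 23, 17, 15.
Put 66 ft³ in storage unit 1; 34 ft³ remain.
Put 64 ft³ in storage unit 2; 36 ft³ remain.
Put 61 ft³ in storage unit 3; 39 ft³ remain.
Put 59 ft³ in storage unit 4; 41 ft³ remain.
Put 59 ft³ in storage unit 5; 41 ft³ remain.
Put 58 ft³ in storage unit 6; 42 ft³ remain.
Put 56 ft³ in storage unit 7; 44 ft³ remain.
Put 27 ft³ in storage unit 1; 7 ft³ remain.
Put 27 ft³ in storage unit 2; 9 ft³ remain.
Put 24 ft³ in storage unit 3; 15 ft³ remain.
Put 24 ft³ in storage unit 4; 17 ft³ remain.
Put 23 ft³ in storage unit 5; 18 ft³ remain.
Put 17 ft³ in storage unit 4; 0 ft³ remain.
Put 15 ft³ in storage unit 3; 0 ft³ remain.
Final storage units: [66,27] [64,27] [61,24,15] [59,24,17] [59,23] [58] [56].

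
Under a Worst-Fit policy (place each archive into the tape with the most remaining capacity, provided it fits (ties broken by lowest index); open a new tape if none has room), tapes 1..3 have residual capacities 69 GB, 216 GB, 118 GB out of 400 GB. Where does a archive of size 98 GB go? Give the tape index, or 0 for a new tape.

2

Tapes with room: tape 2 (216 GB), tape 3 (118 GB).
Most room is tape 2 with 216 GB free.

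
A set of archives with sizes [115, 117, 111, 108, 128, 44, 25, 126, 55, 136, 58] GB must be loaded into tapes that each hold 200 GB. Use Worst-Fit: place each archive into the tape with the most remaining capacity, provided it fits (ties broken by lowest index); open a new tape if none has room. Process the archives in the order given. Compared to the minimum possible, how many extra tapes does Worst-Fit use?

Worst-Fit: [115,55] [117,58] [111,25] [108,44] [128] [126] [136] → 7 tapes.
7 archives exceed 100 GB (half the capacity), and no two of those can share a tape, so at least 7 tapes are needed.
So 7 is already optimal.

0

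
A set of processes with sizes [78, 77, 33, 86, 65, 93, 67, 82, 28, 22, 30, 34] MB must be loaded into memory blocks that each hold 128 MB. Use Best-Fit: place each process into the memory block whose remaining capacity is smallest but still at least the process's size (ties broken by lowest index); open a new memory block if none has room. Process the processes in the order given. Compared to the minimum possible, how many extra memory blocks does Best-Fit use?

Best-Fit: [78,33] [77,34] [86,22] [65] [93,28] [67] [82,30] → 7 memory blocks.
7 processes exceed 64 MB (half the capacity), and no two of those can share a memory block, so at least 7 memory blocks are needed.
So 7 is already optimal.

0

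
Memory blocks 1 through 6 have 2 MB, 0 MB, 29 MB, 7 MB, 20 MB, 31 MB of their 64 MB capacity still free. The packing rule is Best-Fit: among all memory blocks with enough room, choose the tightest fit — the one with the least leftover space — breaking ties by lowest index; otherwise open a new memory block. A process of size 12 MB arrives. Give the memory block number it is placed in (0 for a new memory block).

5

Memory blocks with room: memory block 3 (29 MB), memory block 5 (20 MB), memory block 6 (31 MB).
Tightest fit is memory block 5 with 20 MB free.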